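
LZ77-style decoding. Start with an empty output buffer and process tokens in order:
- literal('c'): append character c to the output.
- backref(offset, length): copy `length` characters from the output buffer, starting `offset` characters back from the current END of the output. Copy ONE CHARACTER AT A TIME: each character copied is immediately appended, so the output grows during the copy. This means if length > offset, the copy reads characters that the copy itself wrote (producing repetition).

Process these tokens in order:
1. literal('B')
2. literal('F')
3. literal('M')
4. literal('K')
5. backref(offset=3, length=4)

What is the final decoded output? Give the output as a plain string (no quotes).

Answer: BFMKFMKF

Derivation:
Token 1: literal('B'). Output: "B"
Token 2: literal('F'). Output: "BF"
Token 3: literal('M'). Output: "BFM"
Token 4: literal('K'). Output: "BFMK"
Token 5: backref(off=3, len=4) (overlapping!). Copied 'FMKF' from pos 1. Output: "BFMKFMKF"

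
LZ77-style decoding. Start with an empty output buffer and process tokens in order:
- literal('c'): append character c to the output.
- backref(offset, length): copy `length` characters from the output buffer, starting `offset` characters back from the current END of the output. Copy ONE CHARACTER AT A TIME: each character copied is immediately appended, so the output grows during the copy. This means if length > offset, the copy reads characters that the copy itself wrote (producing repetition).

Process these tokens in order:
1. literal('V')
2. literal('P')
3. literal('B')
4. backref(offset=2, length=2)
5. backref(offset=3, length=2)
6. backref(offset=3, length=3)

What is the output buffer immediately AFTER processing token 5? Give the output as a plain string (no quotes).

Answer: VPBPBBP

Derivation:
Token 1: literal('V'). Output: "V"
Token 2: literal('P'). Output: "VP"
Token 3: literal('B'). Output: "VPB"
Token 4: backref(off=2, len=2). Copied 'PB' from pos 1. Output: "VPBPB"
Token 5: backref(off=3, len=2). Copied 'BP' from pos 2. Output: "VPBPBBP"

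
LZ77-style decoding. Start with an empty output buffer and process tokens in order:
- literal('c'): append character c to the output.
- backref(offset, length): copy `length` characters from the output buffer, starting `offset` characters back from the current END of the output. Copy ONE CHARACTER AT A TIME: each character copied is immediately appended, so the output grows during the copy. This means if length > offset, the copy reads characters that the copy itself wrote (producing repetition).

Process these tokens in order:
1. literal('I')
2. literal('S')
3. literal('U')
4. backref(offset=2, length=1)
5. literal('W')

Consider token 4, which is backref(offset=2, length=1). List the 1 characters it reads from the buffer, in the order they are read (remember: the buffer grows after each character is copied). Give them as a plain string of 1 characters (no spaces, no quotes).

Answer: S

Derivation:
Token 1: literal('I'). Output: "I"
Token 2: literal('S'). Output: "IS"
Token 3: literal('U'). Output: "ISU"
Token 4: backref(off=2, len=1). Buffer before: "ISU" (len 3)
  byte 1: read out[1]='S', append. Buffer now: "ISUS"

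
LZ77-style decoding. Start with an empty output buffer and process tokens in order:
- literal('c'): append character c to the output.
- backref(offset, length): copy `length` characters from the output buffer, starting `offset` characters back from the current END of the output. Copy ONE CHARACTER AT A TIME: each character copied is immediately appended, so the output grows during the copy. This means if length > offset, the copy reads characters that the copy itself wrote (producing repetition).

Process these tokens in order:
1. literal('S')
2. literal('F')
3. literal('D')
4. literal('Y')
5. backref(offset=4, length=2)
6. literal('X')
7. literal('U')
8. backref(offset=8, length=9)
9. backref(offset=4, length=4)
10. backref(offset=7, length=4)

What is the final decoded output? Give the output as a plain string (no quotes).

Answer: SFDYSFXUSFDYSFXUSFXUSXUSF

Derivation:
Token 1: literal('S'). Output: "S"
Token 2: literal('F'). Output: "SF"
Token 3: literal('D'). Output: "SFD"
Token 4: literal('Y'). Output: "SFDY"
Token 5: backref(off=4, len=2). Copied 'SF' from pos 0. Output: "SFDYSF"
Token 6: literal('X'). Output: "SFDYSFX"
Token 7: literal('U'). Output: "SFDYSFXU"
Token 8: backref(off=8, len=9) (overlapping!). Copied 'SFDYSFXUS' from pos 0. Output: "SFDYSFXUSFDYSFXUS"
Token 9: backref(off=4, len=4). Copied 'FXUS' from pos 13. Output: "SFDYSFXUSFDYSFXUSFXUS"
Token 10: backref(off=7, len=4). Copied 'XUSF' from pos 14. Output: "SFDYSFXUSFDYSFXUSFXUSXUSF"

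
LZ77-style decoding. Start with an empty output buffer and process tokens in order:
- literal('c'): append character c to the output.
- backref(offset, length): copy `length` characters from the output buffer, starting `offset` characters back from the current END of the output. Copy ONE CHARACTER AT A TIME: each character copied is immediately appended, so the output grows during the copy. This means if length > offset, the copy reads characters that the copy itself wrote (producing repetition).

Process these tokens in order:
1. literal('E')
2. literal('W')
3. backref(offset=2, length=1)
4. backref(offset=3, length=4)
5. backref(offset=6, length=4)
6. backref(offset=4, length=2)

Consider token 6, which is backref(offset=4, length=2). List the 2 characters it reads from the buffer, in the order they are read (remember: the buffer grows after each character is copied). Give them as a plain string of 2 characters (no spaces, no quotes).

Answer: WE

Derivation:
Token 1: literal('E'). Output: "E"
Token 2: literal('W'). Output: "EW"
Token 3: backref(off=2, len=1). Copied 'E' from pos 0. Output: "EWE"
Token 4: backref(off=3, len=4) (overlapping!). Copied 'EWEE' from pos 0. Output: "EWEEWEE"
Token 5: backref(off=6, len=4). Copied 'WEEW' from pos 1. Output: "EWEEWEEWEEW"
Token 6: backref(off=4, len=2). Buffer before: "EWEEWEEWEEW" (len 11)
  byte 1: read out[7]='W', append. Buffer now: "EWEEWEEWEEWW"
  byte 2: read out[8]='E', append. Buffer now: "EWEEWEEWEEWWE"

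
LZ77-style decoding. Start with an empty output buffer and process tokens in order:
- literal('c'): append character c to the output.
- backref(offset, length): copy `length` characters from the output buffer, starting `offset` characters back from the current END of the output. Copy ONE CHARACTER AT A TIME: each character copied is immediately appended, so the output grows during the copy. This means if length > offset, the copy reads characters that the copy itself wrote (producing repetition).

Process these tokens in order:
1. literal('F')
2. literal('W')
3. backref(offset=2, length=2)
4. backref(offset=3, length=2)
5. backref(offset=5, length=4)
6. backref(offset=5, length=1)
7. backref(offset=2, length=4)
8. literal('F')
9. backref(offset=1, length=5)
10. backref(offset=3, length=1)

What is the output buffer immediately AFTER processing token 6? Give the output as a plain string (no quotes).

Token 1: literal('F'). Output: "F"
Token 2: literal('W'). Output: "FW"
Token 3: backref(off=2, len=2). Copied 'FW' from pos 0. Output: "FWFW"
Token 4: backref(off=3, len=2). Copied 'WF' from pos 1. Output: "FWFWWF"
Token 5: backref(off=5, len=4). Copied 'WFWW' from pos 1. Output: "FWFWWFWFWW"
Token 6: backref(off=5, len=1). Copied 'F' from pos 5. Output: "FWFWWFWFWWF"

Answer: FWFWWFWFWWF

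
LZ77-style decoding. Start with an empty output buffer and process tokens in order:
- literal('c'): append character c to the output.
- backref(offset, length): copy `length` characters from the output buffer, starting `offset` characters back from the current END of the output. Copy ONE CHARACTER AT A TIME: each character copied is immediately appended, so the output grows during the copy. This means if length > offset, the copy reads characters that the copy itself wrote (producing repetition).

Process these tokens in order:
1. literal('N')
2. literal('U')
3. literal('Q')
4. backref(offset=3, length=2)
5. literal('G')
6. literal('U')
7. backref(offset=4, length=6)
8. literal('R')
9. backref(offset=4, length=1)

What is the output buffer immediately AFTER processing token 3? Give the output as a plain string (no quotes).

Answer: NUQ

Derivation:
Token 1: literal('N'). Output: "N"
Token 2: literal('U'). Output: "NU"
Token 3: literal('Q'). Output: "NUQ"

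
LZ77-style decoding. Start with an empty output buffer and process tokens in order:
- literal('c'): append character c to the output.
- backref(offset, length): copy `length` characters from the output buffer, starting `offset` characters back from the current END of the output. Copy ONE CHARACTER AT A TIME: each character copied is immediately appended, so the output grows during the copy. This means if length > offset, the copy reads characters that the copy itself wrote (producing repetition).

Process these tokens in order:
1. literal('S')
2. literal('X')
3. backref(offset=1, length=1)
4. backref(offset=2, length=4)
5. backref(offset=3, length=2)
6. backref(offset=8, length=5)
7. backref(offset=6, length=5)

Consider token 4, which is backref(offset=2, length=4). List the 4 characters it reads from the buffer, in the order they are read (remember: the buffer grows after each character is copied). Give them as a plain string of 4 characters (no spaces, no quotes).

Token 1: literal('S'). Output: "S"
Token 2: literal('X'). Output: "SX"
Token 3: backref(off=1, len=1). Copied 'X' from pos 1. Output: "SXX"
Token 4: backref(off=2, len=4). Buffer before: "SXX" (len 3)
  byte 1: read out[1]='X', append. Buffer now: "SXXX"
  byte 2: read out[2]='X', append. Buffer now: "SXXXX"
  byte 3: read out[3]='X', append. Buffer now: "SXXXXX"
  byte 4: read out[4]='X', append. Buffer now: "SXXXXXX"

Answer: XXXX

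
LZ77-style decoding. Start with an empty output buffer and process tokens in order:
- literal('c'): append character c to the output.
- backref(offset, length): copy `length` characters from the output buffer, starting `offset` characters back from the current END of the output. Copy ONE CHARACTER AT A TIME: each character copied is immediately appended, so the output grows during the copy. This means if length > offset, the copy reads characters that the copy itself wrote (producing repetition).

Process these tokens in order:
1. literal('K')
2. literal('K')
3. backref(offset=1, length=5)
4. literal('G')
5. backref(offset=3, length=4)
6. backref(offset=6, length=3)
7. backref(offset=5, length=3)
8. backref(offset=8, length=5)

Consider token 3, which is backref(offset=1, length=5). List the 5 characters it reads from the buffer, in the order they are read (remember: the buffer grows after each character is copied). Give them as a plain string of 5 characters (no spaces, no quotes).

Token 1: literal('K'). Output: "K"
Token 2: literal('K'). Output: "KK"
Token 3: backref(off=1, len=5). Buffer before: "KK" (len 2)
  byte 1: read out[1]='K', append. Buffer now: "KKK"
  byte 2: read out[2]='K', append. Buffer now: "KKKK"
  byte 3: read out[3]='K', append. Buffer now: "KKKKK"
  byte 4: read out[4]='K', append. Buffer now: "KKKKKK"
  byte 5: read out[5]='K', append. Buffer now: "KKKKKKK"

Answer: KKKKK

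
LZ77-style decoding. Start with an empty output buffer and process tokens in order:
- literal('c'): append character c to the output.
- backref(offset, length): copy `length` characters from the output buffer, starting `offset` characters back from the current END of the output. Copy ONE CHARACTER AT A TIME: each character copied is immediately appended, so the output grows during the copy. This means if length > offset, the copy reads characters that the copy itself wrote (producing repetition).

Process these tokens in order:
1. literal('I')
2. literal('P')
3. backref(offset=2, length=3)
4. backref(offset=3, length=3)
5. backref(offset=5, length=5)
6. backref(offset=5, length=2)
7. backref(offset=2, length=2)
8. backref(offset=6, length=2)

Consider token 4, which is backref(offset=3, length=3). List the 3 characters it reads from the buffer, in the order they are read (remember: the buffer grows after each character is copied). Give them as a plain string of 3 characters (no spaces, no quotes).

Token 1: literal('I'). Output: "I"
Token 2: literal('P'). Output: "IP"
Token 3: backref(off=2, len=3) (overlapping!). Copied 'IPI' from pos 0. Output: "IPIPI"
Token 4: backref(off=3, len=3). Buffer before: "IPIPI" (len 5)
  byte 1: read out[2]='I', append. Buffer now: "IPIPII"
  byte 2: read out[3]='P', append. Buffer now: "IPIPIIP"
  byte 3: read out[4]='I', append. Buffer now: "IPIPIIPI"

Answer: IPI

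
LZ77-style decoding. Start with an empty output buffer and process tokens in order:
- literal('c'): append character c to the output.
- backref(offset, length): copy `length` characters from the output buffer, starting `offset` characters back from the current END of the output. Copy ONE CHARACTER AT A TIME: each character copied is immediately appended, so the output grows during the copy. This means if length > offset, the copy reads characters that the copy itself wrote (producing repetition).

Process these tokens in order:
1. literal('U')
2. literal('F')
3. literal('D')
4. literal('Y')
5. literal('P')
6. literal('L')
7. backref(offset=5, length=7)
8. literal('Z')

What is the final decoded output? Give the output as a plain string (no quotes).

Answer: UFDYPLFDYPLFDZ

Derivation:
Token 1: literal('U'). Output: "U"
Token 2: literal('F'). Output: "UF"
Token 3: literal('D'). Output: "UFD"
Token 4: literal('Y'). Output: "UFDY"
Token 5: literal('P'). Output: "UFDYP"
Token 6: literal('L'). Output: "UFDYPL"
Token 7: backref(off=5, len=7) (overlapping!). Copied 'FDYPLFD' from pos 1. Output: "UFDYPLFDYPLFD"
Token 8: literal('Z'). Output: "UFDYPLFDYPLFDZ"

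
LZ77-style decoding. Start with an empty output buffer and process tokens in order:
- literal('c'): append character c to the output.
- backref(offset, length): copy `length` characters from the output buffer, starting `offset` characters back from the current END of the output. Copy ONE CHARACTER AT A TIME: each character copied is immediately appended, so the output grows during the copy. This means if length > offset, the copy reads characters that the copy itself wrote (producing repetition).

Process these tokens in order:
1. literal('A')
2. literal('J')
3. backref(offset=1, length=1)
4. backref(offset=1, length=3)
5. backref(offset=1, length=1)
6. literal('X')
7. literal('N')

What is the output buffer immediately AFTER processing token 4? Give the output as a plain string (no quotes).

Token 1: literal('A'). Output: "A"
Token 2: literal('J'). Output: "AJ"
Token 3: backref(off=1, len=1). Copied 'J' from pos 1. Output: "AJJ"
Token 4: backref(off=1, len=3) (overlapping!). Copied 'JJJ' from pos 2. Output: "AJJJJJ"

Answer: AJJJJJ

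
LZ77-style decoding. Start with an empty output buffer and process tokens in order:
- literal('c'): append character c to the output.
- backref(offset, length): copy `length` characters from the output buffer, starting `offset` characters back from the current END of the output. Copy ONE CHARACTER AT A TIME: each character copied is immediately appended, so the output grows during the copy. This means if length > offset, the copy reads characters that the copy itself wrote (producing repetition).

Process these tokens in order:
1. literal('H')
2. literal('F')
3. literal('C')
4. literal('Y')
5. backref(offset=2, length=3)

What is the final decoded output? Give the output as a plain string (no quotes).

Token 1: literal('H'). Output: "H"
Token 2: literal('F'). Output: "HF"
Token 3: literal('C'). Output: "HFC"
Token 4: literal('Y'). Output: "HFCY"
Token 5: backref(off=2, len=3) (overlapping!). Copied 'CYC' from pos 2. Output: "HFCYCYC"

Answer: HFCYCYC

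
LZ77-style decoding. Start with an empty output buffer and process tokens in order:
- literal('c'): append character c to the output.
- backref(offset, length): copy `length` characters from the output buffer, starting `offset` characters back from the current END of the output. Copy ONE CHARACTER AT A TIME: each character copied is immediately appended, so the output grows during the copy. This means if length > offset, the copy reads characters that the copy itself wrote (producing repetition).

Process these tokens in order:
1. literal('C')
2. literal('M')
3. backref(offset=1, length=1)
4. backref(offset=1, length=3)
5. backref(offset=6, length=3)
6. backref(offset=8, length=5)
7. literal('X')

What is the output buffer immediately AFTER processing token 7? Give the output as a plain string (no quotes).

Token 1: literal('C'). Output: "C"
Token 2: literal('M'). Output: "CM"
Token 3: backref(off=1, len=1). Copied 'M' from pos 1. Output: "CMM"
Token 4: backref(off=1, len=3) (overlapping!). Copied 'MMM' from pos 2. Output: "CMMMMM"
Token 5: backref(off=6, len=3). Copied 'CMM' from pos 0. Output: "CMMMMMCMM"
Token 6: backref(off=8, len=5). Copied 'MMMMM' from pos 1. Output: "CMMMMMCMMMMMMM"
Token 7: literal('X'). Output: "CMMMMMCMMMMMMMX"

Answer: CMMMMMCMMMMMMMX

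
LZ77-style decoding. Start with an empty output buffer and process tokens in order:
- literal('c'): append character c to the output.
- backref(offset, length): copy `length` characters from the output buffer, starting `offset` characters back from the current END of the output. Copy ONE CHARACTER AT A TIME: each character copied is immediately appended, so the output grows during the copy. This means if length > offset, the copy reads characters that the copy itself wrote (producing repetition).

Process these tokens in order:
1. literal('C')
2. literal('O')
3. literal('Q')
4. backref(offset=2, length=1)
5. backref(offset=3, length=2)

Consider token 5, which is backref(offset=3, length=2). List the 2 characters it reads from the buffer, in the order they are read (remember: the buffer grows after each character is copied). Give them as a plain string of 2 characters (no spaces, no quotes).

Token 1: literal('C'). Output: "C"
Token 2: literal('O'). Output: "CO"
Token 3: literal('Q'). Output: "COQ"
Token 4: backref(off=2, len=1). Copied 'O' from pos 1. Output: "COQO"
Token 5: backref(off=3, len=2). Buffer before: "COQO" (len 4)
  byte 1: read out[1]='O', append. Buffer now: "COQOO"
  byte 2: read out[2]='Q', append. Buffer now: "COQOOQ"

Answer: OQ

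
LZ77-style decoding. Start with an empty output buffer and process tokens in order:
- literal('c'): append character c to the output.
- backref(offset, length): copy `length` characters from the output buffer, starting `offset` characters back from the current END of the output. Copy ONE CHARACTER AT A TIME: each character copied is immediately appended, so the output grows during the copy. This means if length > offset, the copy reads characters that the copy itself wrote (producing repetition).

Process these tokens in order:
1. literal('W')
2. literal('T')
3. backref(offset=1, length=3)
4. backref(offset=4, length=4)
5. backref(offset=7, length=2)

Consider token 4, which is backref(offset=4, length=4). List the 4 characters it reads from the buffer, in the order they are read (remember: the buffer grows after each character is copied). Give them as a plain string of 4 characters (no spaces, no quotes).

Answer: TTTT

Derivation:
Token 1: literal('W'). Output: "W"
Token 2: literal('T'). Output: "WT"
Token 3: backref(off=1, len=3) (overlapping!). Copied 'TTT' from pos 1. Output: "WTTTT"
Token 4: backref(off=4, len=4). Buffer before: "WTTTT" (len 5)
  byte 1: read out[1]='T', append. Buffer now: "WTTTTT"
  byte 2: read out[2]='T', append. Buffer now: "WTTTTTT"
  byte 3: read out[3]='T', append. Buffer now: "WTTTTTTT"
  byte 4: read out[4]='T', append. Buffer now: "WTTTTTTTT"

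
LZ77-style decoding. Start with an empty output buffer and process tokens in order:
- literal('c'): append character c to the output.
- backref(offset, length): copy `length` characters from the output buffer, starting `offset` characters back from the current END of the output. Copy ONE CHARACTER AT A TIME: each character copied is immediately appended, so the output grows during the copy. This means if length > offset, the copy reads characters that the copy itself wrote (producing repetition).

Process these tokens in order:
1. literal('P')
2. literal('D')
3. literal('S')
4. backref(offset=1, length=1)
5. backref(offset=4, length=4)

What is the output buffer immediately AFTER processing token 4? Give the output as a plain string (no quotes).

Token 1: literal('P'). Output: "P"
Token 2: literal('D'). Output: "PD"
Token 3: literal('S'). Output: "PDS"
Token 4: backref(off=1, len=1). Copied 'S' from pos 2. Output: "PDSS"

Answer: PDSS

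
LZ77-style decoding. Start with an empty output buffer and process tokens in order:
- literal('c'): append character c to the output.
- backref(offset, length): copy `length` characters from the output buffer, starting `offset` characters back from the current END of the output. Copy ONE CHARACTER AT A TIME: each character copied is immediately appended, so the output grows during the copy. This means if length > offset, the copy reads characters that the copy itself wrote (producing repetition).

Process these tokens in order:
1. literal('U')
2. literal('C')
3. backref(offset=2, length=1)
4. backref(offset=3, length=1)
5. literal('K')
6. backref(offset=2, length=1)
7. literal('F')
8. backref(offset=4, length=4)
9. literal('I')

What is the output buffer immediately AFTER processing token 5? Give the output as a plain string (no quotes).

Token 1: literal('U'). Output: "U"
Token 2: literal('C'). Output: "UC"
Token 3: backref(off=2, len=1). Copied 'U' from pos 0. Output: "UCU"
Token 4: backref(off=3, len=1). Copied 'U' from pos 0. Output: "UCUU"
Token 5: literal('K'). Output: "UCUUK"

Answer: UCUUK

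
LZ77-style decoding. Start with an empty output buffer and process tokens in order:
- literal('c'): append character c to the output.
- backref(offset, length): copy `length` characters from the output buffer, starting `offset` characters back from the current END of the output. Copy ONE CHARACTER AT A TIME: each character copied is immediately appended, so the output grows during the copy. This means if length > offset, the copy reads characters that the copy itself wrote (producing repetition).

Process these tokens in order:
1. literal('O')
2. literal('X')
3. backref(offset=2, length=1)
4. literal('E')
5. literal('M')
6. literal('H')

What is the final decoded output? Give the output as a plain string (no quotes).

Token 1: literal('O'). Output: "O"
Token 2: literal('X'). Output: "OX"
Token 3: backref(off=2, len=1). Copied 'O' from pos 0. Output: "OXO"
Token 4: literal('E'). Output: "OXOE"
Token 5: literal('M'). Output: "OXOEM"
Token 6: literal('H'). Output: "OXOEMH"

Answer: OXOEMH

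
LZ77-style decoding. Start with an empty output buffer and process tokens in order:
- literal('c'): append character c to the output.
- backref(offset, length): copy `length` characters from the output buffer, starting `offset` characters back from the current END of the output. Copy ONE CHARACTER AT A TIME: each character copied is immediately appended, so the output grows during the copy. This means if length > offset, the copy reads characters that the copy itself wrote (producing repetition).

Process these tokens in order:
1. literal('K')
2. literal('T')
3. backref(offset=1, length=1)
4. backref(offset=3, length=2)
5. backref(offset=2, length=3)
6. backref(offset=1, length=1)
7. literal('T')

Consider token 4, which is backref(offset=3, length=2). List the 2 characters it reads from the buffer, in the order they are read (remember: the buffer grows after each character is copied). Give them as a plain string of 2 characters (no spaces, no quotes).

Answer: KT

Derivation:
Token 1: literal('K'). Output: "K"
Token 2: literal('T'). Output: "KT"
Token 3: backref(off=1, len=1). Copied 'T' from pos 1. Output: "KTT"
Token 4: backref(off=3, len=2). Buffer before: "KTT" (len 3)
  byte 1: read out[0]='K', append. Buffer now: "KTTK"
  byte 2: read out[1]='T', append. Buffer now: "KTTKT"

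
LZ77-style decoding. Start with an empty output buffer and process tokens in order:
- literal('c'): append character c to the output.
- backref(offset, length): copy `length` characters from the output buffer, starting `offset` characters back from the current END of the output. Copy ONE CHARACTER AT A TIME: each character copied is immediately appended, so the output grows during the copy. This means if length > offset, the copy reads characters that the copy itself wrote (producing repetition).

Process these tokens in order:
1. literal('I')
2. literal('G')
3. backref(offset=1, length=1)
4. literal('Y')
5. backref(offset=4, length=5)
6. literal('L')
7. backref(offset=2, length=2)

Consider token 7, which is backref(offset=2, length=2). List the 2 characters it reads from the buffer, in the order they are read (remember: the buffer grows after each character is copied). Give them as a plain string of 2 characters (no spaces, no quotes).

Token 1: literal('I'). Output: "I"
Token 2: literal('G'). Output: "IG"
Token 3: backref(off=1, len=1). Copied 'G' from pos 1. Output: "IGG"
Token 4: literal('Y'). Output: "IGGY"
Token 5: backref(off=4, len=5) (overlapping!). Copied 'IGGYI' from pos 0. Output: "IGGYIGGYI"
Token 6: literal('L'). Output: "IGGYIGGYIL"
Token 7: backref(off=2, len=2). Buffer before: "IGGYIGGYIL" (len 10)
  byte 1: read out[8]='I', append. Buffer now: "IGGYIGGYILI"
  byte 2: read out[9]='L', append. Buffer now: "IGGYIGGYILIL"

Answer: IL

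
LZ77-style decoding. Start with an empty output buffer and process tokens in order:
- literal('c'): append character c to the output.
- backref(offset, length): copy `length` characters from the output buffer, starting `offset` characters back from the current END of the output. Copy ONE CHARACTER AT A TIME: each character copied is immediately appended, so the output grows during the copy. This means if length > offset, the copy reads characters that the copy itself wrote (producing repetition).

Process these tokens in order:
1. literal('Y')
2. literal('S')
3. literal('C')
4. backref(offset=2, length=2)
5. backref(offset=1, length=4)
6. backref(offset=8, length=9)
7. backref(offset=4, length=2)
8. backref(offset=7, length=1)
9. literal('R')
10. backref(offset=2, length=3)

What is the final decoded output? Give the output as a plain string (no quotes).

Token 1: literal('Y'). Output: "Y"
Token 2: literal('S'). Output: "YS"
Token 3: literal('C'). Output: "YSC"
Token 4: backref(off=2, len=2). Copied 'SC' from pos 1. Output: "YSCSC"
Token 5: backref(off=1, len=4) (overlapping!). Copied 'CCCC' from pos 4. Output: "YSCSCCCCC"
Token 6: backref(off=8, len=9) (overlapping!). Copied 'SCSCCCCCS' from pos 1. Output: "YSCSCCCCCSCSCCCCCS"
Token 7: backref(off=4, len=2). Copied 'CC' from pos 14. Output: "YSCSCCCCCSCSCCCCCSCC"
Token 8: backref(off=7, len=1). Copied 'C' from pos 13. Output: "YSCSCCCCCSCSCCCCCSCCC"
Token 9: literal('R'). Output: "YSCSCCCCCSCSCCCCCSCCCR"
Token 10: backref(off=2, len=3) (overlapping!). Copied 'CRC' from pos 20. Output: "YSCSCCCCCSCSCCCCCSCCCRCRC"

Answer: YSCSCCCCCSCSCCCCCSCCCRCRC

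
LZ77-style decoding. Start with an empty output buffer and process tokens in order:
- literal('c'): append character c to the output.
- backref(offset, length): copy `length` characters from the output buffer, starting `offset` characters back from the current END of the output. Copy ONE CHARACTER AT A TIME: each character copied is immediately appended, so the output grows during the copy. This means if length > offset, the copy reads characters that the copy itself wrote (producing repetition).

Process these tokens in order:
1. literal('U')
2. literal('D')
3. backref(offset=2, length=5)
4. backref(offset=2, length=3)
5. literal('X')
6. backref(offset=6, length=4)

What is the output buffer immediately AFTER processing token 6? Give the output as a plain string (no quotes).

Token 1: literal('U'). Output: "U"
Token 2: literal('D'). Output: "UD"
Token 3: backref(off=2, len=5) (overlapping!). Copied 'UDUDU' from pos 0. Output: "UDUDUDU"
Token 4: backref(off=2, len=3) (overlapping!). Copied 'DUD' from pos 5. Output: "UDUDUDUDUD"
Token 5: literal('X'). Output: "UDUDUDUDUDX"
Token 6: backref(off=6, len=4). Copied 'DUDU' from pos 5. Output: "UDUDUDUDUDXDUDU"

Answer: UDUDUDUDUDXDUDU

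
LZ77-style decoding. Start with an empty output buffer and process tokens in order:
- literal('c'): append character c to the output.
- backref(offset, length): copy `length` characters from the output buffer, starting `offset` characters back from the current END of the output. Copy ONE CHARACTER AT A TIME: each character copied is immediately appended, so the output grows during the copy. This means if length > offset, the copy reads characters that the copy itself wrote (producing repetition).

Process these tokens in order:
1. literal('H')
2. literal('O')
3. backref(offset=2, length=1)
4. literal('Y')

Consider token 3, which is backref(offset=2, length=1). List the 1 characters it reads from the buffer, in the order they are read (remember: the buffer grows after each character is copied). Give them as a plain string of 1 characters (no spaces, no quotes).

Answer: H

Derivation:
Token 1: literal('H'). Output: "H"
Token 2: literal('O'). Output: "HO"
Token 3: backref(off=2, len=1). Buffer before: "HO" (len 2)
  byte 1: read out[0]='H', append. Buffer now: "HOH"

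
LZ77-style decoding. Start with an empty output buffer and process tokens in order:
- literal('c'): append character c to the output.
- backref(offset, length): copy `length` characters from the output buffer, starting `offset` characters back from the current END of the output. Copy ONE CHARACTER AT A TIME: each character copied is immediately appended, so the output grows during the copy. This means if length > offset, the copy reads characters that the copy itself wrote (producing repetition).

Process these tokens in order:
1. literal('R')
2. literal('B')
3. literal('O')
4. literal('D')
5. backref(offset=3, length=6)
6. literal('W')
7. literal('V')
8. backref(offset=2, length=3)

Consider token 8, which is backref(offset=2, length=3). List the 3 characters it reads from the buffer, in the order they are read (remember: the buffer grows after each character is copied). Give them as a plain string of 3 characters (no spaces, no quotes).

Answer: WVW

Derivation:
Token 1: literal('R'). Output: "R"
Token 2: literal('B'). Output: "RB"
Token 3: literal('O'). Output: "RBO"
Token 4: literal('D'). Output: "RBOD"
Token 5: backref(off=3, len=6) (overlapping!). Copied 'BODBOD' from pos 1. Output: "RBODBODBOD"
Token 6: literal('W'). Output: "RBODBODBODW"
Token 7: literal('V'). Output: "RBODBODBODWV"
Token 8: backref(off=2, len=3). Buffer before: "RBODBODBODWV" (len 12)
  byte 1: read out[10]='W', append. Buffer now: "RBODBODBODWVW"
  byte 2: read out[11]='V', append. Buffer now: "RBODBODBODWVWV"
  byte 3: read out[12]='W', append. Buffer now: "RBODBODBODWVWVW"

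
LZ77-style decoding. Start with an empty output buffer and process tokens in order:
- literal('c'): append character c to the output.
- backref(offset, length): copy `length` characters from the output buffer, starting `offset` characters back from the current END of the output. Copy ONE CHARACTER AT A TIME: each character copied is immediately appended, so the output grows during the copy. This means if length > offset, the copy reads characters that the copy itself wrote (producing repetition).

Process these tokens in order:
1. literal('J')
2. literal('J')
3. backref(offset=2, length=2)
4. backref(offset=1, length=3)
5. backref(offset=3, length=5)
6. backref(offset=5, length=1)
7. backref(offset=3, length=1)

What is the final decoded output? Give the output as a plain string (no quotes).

Answer: JJJJJJJJJJJJJJ

Derivation:
Token 1: literal('J'). Output: "J"
Token 2: literal('J'). Output: "JJ"
Token 3: backref(off=2, len=2). Copied 'JJ' from pos 0. Output: "JJJJ"
Token 4: backref(off=1, len=3) (overlapping!). Copied 'JJJ' from pos 3. Output: "JJJJJJJ"
Token 5: backref(off=3, len=5) (overlapping!). Copied 'JJJJJ' from pos 4. Output: "JJJJJJJJJJJJ"
Token 6: backref(off=5, len=1). Copied 'J' from pos 7. Output: "JJJJJJJJJJJJJ"
Token 7: backref(off=3, len=1). Copied 'J' from pos 10. Output: "JJJJJJJJJJJJJJ"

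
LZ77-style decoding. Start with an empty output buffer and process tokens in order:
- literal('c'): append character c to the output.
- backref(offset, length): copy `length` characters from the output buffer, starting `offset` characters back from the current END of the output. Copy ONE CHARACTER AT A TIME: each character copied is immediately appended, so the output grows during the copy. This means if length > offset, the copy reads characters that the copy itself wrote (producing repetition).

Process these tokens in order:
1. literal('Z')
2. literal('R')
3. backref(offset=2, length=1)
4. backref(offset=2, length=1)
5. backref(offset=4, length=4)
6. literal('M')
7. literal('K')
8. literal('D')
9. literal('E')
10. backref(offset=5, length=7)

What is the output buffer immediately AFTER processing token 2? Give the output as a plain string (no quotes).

Token 1: literal('Z'). Output: "Z"
Token 2: literal('R'). Output: "ZR"

Answer: ZR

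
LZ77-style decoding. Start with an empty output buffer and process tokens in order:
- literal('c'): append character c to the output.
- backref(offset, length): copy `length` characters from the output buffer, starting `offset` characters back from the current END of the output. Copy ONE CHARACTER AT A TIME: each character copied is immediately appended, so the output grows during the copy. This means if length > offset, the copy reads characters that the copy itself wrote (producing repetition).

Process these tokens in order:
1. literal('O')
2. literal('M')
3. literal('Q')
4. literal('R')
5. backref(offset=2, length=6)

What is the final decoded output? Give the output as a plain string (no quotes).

Token 1: literal('O'). Output: "O"
Token 2: literal('M'). Output: "OM"
Token 3: literal('Q'). Output: "OMQ"
Token 4: literal('R'). Output: "OMQR"
Token 5: backref(off=2, len=6) (overlapping!). Copied 'QRQRQR' from pos 2. Output: "OMQRQRQRQR"

Answer: OMQRQRQRQR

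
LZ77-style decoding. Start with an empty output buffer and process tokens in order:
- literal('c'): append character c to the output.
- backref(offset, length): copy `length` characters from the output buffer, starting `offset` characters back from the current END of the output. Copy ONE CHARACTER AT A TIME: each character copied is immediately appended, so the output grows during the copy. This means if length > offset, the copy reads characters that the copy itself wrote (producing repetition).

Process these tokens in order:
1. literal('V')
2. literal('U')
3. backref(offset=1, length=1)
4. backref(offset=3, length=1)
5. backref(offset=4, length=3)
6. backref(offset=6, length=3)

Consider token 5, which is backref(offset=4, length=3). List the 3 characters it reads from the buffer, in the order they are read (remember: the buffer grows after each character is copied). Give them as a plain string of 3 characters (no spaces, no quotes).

Token 1: literal('V'). Output: "V"
Token 2: literal('U'). Output: "VU"
Token 3: backref(off=1, len=1). Copied 'U' from pos 1. Output: "VUU"
Token 4: backref(off=3, len=1). Copied 'V' from pos 0. Output: "VUUV"
Token 5: backref(off=4, len=3). Buffer before: "VUUV" (len 4)
  byte 1: read out[0]='V', append. Buffer now: "VUUVV"
  byte 2: read out[1]='U', append. Buffer now: "VUUVVU"
  byte 3: read out[2]='U', append. Buffer now: "VUUVVUU"

Answer: VUU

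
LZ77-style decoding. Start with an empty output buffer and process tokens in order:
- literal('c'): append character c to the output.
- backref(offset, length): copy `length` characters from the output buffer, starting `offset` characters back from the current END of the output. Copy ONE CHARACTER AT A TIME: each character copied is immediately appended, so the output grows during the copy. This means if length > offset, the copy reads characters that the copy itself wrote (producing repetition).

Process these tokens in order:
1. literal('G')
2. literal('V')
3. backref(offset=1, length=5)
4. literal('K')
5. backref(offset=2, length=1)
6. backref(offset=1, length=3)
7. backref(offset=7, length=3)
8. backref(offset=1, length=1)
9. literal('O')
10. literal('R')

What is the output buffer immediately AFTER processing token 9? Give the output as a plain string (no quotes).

Answer: GVVVVVVKVVVVVVKKO

Derivation:
Token 1: literal('G'). Output: "G"
Token 2: literal('V'). Output: "GV"
Token 3: backref(off=1, len=5) (overlapping!). Copied 'VVVVV' from pos 1. Output: "GVVVVVV"
Token 4: literal('K'). Output: "GVVVVVVK"
Token 5: backref(off=2, len=1). Copied 'V' from pos 6. Output: "GVVVVVVKV"
Token 6: backref(off=1, len=3) (overlapping!). Copied 'VVV' from pos 8. Output: "GVVVVVVKVVVV"
Token 7: backref(off=7, len=3). Copied 'VVK' from pos 5. Output: "GVVVVVVKVVVVVVK"
Token 8: backref(off=1, len=1). Copied 'K' from pos 14. Output: "GVVVVVVKVVVVVVKK"
Token 9: literal('O'). Output: "GVVVVVVKVVVVVVKKO"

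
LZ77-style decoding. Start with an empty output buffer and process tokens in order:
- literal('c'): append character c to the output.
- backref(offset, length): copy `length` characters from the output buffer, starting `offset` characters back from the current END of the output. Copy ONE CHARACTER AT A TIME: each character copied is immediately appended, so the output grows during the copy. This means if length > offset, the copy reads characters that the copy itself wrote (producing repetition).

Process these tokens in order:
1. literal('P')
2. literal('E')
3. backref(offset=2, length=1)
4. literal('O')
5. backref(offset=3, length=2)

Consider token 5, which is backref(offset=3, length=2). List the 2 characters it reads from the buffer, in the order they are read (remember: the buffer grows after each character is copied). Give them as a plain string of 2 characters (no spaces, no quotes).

Answer: EP

Derivation:
Token 1: literal('P'). Output: "P"
Token 2: literal('E'). Output: "PE"
Token 3: backref(off=2, len=1). Copied 'P' from pos 0. Output: "PEP"
Token 4: literal('O'). Output: "PEPO"
Token 5: backref(off=3, len=2). Buffer before: "PEPO" (len 4)
  byte 1: read out[1]='E', append. Buffer now: "PEPOE"
  byte 2: read out[2]='P', append. Buffer now: "PEPOEP"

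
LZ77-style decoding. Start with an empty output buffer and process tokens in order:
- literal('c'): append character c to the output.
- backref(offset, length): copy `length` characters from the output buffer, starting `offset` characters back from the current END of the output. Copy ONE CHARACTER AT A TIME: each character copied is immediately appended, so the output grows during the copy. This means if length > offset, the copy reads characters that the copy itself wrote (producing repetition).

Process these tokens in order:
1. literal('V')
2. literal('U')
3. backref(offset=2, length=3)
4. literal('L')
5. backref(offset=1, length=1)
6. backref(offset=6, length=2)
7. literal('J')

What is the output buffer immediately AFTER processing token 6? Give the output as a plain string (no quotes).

Answer: VUVUVLLUV

Derivation:
Token 1: literal('V'). Output: "V"
Token 2: literal('U'). Output: "VU"
Token 3: backref(off=2, len=3) (overlapping!). Copied 'VUV' from pos 0. Output: "VUVUV"
Token 4: literal('L'). Output: "VUVUVL"
Token 5: backref(off=1, len=1). Copied 'L' from pos 5. Output: "VUVUVLL"
Token 6: backref(off=6, len=2). Copied 'UV' from pos 1. Output: "VUVUVLLUV"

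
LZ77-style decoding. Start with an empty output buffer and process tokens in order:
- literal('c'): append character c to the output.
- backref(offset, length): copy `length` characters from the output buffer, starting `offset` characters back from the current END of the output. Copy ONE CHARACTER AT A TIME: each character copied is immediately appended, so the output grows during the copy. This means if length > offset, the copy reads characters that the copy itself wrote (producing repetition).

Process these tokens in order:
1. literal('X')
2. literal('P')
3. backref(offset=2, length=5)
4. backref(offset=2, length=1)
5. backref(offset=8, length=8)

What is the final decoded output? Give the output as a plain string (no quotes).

Token 1: literal('X'). Output: "X"
Token 2: literal('P'). Output: "XP"
Token 3: backref(off=2, len=5) (overlapping!). Copied 'XPXPX' from pos 0. Output: "XPXPXPX"
Token 4: backref(off=2, len=1). Copied 'P' from pos 5. Output: "XPXPXPXP"
Token 5: backref(off=8, len=8). Copied 'XPXPXPXP' from pos 0. Output: "XPXPXPXPXPXPXPXP"

Answer: XPXPXPXPXPXPXPXP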